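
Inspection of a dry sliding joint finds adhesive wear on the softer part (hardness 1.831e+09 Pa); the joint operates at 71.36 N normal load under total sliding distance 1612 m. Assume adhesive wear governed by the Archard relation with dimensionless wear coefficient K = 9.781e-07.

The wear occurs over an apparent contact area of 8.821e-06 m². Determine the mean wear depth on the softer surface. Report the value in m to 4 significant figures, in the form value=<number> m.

value=6.966e-06 m

The computation keeps exact precision — displayed values are rounded. Rounded just once, at 4 significant digits.
As SI base values: W = 71.36 N, H = 1.831e+09 Pa, K = 9.781e-07.
Archard volume V = K·W·L/H = 9.781e-07 · 71.36 · 1612 / 1.831e+09 = 6.145e-11 m³.
Mean depth h = V/A = 6.145e-11 / 8.821e-06 = 6.966e-06 m.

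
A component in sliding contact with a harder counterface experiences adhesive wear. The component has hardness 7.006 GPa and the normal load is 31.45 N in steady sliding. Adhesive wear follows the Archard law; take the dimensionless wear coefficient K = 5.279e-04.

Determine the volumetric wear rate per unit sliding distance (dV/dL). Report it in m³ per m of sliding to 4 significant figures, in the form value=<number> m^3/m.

Intermediate values are printed rounded; the computation carries exact precision — one final rounding: 4 significant digits.
Hardness H = 7.006 GPa = 7.006e+09 Pa.
Expressed in SI base units: W = 31.45 N, H = 7.006e+09 Pa, K = 5.279e-04.
Sliding wear rate dV/dL = K·W/H, so: 5.279e-04 · 31.45 / 7.006e+09 = 2.370e-12 m³/m.

value=2.370e-12 m^3/m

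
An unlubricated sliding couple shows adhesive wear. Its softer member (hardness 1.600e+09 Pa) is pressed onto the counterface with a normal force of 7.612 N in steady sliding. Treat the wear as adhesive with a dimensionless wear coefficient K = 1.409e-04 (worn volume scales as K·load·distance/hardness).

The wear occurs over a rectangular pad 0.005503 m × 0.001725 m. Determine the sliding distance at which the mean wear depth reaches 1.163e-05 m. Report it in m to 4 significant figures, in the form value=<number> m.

value=164.7 m

The algebra keeps full float precision; the intermediates are shown rounded. Rounded just once to four significant figures.
Contact area A = 0.005503 m × 0.001725 m = 9.493e-06 m².
In SI base units: W = 7.612 N, H = 1.600e+09 Pa, K = 1.409e-04.
Permissible volume V_lim = h_lim·A = 1.163e-05 · 9.493e-06 = 1.104e-10 m³.
Life L = V_lim·H/(K·W) = 1.104e-10 · 1.600e+09 / (1.409e-04 · 7.612) = 164.7 m.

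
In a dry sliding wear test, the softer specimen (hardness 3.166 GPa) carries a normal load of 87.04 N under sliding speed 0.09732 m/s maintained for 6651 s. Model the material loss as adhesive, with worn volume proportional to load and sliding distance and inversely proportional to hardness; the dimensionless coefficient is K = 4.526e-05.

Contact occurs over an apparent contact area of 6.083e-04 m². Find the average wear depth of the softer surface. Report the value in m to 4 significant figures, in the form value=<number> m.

All working math runs at full precision, and displayed values are rounded. Rounded once at the end to four significant digits.
Sliding distance L = v·t = 0.09732 m/s × 6651 s = 647.3 m.
Hardness H = 3.166 GPa = 3.166e+09 Pa.
Restated in SI base units: W = 87.04 N, H = 3.166e+09 Pa, K = 4.526e-05.
Volume removed: V = K·W·L/H = 4.526e-05 · 87.04 · 647.3 / 3.166e+09 = 8.054e-10 m³.
Wear depth h = V/A = 8.054e-10 / 6.083e-04 = 1.324e-06 m.

value=1.324e-06 m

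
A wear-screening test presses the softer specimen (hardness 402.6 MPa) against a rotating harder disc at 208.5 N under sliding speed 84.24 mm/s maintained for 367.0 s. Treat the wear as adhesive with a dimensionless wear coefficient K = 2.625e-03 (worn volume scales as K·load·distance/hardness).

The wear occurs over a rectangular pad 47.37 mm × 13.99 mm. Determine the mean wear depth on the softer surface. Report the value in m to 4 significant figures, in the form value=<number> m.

Displayed values are rounded, and all working math maintains full float precision, and a lone final rounding to four significant figures.
Convert: Sliding speed v = 84.24 mm/s = 0.08424 m/s. Distance L = v·t = 0.08424 m/s × 367.0 s = 30.92 m.
Convert: Hardness H = 402.6 MPa = 4.026e+08 Pa.
Convert: Pad sides 47.37 mm × 13.99 mm = 0.04737 m × 0.01399 m. Contact area A = 0.04737 m × 0.01399 m = 6.627e-04 m².
Collected in SI base units: W = 208.5 N, H = 4.026e+08 Pa, K = 2.625e-03.
Archard relation: V = K·W·L/H = 2.625e-03 · 208.5 · 30.92 / 4.026e+08 = 4.203e-08 m³.
Depth of wear h = V/A = 4.203e-08 / 6.627e-04 = 6.342e-05 m.

value=6.342e-05 m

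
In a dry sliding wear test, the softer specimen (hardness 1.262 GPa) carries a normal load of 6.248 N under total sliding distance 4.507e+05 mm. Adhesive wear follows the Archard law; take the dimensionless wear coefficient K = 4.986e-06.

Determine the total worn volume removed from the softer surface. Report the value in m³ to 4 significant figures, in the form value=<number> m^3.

value=1.113e-11 m^3

Shown intermediates are rounded; every step keeps full float precision, and one last rounding: four significant digits.
Convert: Path length L = 4.507e+05 mm = 450.7 m.
Convert: Hardness H = 1.262 GPa = 1.262e+09 Pa.
SI base units throughout: W = 6.248 N, H = 1.262e+09 Pa, K = 4.986e-06.
Volume removed: V = K·W·L/H = 4.986e-06 · 6.248 · 450.7 / 1.262e+09 = 1.113e-11 m³.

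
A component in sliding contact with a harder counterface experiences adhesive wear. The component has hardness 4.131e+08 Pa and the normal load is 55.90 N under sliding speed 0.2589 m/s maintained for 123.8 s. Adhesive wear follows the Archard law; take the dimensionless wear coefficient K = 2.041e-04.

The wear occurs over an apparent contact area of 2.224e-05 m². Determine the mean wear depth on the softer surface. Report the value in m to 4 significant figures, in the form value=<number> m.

Shown intermediates are rounded; the algebra keeps exact precision; rounded once at the end, at 4 significant figures.
Distance L = v·t = 0.2589 m/s × 123.8 s = 32.05 m.
In SI base units, W = 55.90 N, H = 4.131e+08 Pa, K = 2.041e-04.
The Archard volume V = K·W·L/H = 2.041e-04 · 55.90 · 32.05 / 4.131e+08 = 8.852e-10 m³.
Depth h = V/A = 8.852e-10 / 2.224e-05 = 3.980e-05 m.

value=3.980e-05 m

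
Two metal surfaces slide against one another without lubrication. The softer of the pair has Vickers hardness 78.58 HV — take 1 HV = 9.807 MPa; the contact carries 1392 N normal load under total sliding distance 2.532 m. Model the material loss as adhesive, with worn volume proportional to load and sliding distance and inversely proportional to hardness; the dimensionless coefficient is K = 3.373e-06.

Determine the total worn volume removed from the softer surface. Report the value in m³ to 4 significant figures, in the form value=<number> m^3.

Quoted intermediates are rounded — every step runs at exact precision, and one last rounding: four significant figures.
Hardness H = 78.58 HV × 9.807 MPa/HV = 770.6 MPa = 7.706e+08 Pa.
Expressed in SI base units: W = 1392 N, H = 7.706e+08 Pa, K = 3.373e-06.
By Archard's law, V = K·W·L/H = 3.373e-06 · 1392 · 2.532 / 7.706e+08 = 1.543e-11 m³.

value=1.543e-11 m^3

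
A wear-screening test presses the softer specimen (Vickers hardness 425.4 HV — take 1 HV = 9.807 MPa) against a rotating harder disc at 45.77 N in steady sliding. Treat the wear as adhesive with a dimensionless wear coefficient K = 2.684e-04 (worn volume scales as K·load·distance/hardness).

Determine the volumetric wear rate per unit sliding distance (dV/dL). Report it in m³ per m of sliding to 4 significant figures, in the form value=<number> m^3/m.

Intermediate values appear rounded; the algebra holds full precision — a single final rounding to 4 significant figures.
Convert: Hardness H = 425.4 HV × 9.807 MPa/HV = 4172 MPa = 4.172e+09 Pa.
Restated in SI base units: W = 45.77 N, H = 4.172e+09 Pa, K = 2.684e-04.
Sliding wear rate dV/dL = K·W/H: 2.684e-04 · 45.77 / 4.172e+09 = 2.945e-12 m³/m.

value=2.945e-12 m^3/m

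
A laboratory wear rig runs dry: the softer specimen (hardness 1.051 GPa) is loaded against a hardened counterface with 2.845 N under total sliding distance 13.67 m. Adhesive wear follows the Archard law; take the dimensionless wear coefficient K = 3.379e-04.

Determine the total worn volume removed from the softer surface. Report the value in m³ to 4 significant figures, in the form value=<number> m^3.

All working math runs at full float precision. Displayed values are rounded — rounded just once, at 4 significant figures.
Convert: Hardness H = 1.051 GPa = 1.051e+09 Pa.
Working in SI base units: W = 2.845 N, H = 1.051e+09 Pa, K = 3.379e-04.
Worn volume V = K·W·L/H = 3.379e-04 · 2.845 · 13.67 / 1.051e+09 = 1.250e-11 m³.

value=1.250e-11 m^3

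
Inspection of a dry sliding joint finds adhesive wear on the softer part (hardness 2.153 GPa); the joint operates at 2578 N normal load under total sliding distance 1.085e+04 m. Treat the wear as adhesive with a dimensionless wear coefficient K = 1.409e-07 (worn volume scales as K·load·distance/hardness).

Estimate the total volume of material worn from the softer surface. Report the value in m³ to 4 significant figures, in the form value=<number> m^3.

The intermediates are shown rounded, and all working math carries full float precision, and rounded once at the end, at four significant figures.
Hardness H = 2.153 GPa = 2.153e+09 Pa.
Restated in SI base units: W = 2578 N, H = 2.153e+09 Pa, K = 1.409e-07.
Wear volume V = K·W·L/H = 1.409e-07 · 2578 · 1.085e+04 / 2.153e+09 = 1.831e-09 m³.

value=1.831e-09 m^3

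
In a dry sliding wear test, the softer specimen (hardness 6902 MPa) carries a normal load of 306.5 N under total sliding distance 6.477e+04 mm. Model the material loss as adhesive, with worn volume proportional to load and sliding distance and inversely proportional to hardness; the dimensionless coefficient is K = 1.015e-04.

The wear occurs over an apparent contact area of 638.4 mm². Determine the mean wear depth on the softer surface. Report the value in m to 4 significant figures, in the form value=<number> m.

value=4.573e-07 m

Printed values are rounded; all arithmetic holds exact precision, and rounded just once: 4 significant digits.
Convert: Sliding distance L = 6.477e+04 mm = 64.77 m.
Convert: Hardness H = 6902 MPa = 6.902e+09 Pa.
Convert: Contact area A = 638.4 mm² = 6.384e-04 m².
Restated in SI base units: W = 306.5 N, H = 6.902e+09 Pa, K = 1.015e-04.
Volume removed: V = K·W·L/H = 1.015e-04 · 306.5 · 64.77 / 6.902e+09 = 2.919e-10 m³.
Mean wear depth h = V/A = 2.919e-10 / 6.384e-04 = 4.573e-07 m.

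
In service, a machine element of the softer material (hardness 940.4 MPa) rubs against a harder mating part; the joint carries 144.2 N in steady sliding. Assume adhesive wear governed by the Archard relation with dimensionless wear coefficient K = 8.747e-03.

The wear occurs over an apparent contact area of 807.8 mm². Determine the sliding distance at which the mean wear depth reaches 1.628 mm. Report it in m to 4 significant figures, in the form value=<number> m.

value=980.5 m

Each operation carries exact precision, and the intermediates are shown rounded. Rounded just once, at 4 significant figures.
Hardness H = 940.4 MPa = 9.404e+08 Pa.
Contact area A = 807.8 mm² = 8.078e-04 m².
Depth limit h_lim = 1.628 mm = 0.001628 m.
Working in SI base units: W = 144.2 N, H = 9.404e+08 Pa, K = 8.747e-03.
Allowed volume V_lim = h_lim·A = 0.001628 · 8.078e-04 = 1.315e-06 m³.
Thus life L = V_lim·H/(K·W) = 1.315e-06 · 9.404e+08 / (8.747e-03 · 144.2) = 980.5 m.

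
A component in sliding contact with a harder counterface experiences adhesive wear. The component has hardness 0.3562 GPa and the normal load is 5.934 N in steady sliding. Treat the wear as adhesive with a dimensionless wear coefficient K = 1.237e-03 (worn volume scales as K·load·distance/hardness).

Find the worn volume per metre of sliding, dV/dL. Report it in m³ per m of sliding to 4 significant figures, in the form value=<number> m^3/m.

The computation holds exact precision. Intermediates appear rounded; one last rounding: four significant digits.
Hardness H = 0.3562 GPa = 3.562e+08 Pa.
In SI base units: W = 5.934 N, H = 3.562e+08 Pa, K = 1.237e-03.
Sliding wear rate dV/dL = K·W/H (no L dependence): 1.237e-03 · 5.934 / 3.562e+08 = 2.061e-11 m³/m.

value=2.061e-11 m^3/m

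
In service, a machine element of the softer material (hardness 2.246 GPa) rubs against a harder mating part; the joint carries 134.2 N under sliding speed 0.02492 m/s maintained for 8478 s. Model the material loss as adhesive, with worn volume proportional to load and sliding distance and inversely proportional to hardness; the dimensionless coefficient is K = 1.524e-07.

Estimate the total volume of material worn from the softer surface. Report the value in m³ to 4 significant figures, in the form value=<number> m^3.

Intermediates are displayed rounded. Each operation holds full float precision. Rounded once at the end to 4 significant figures.
Sliding distance L = v·t = 0.02492 m/s × 8478 s = 211.3 m.
Hardness H = 2.246 GPa = 2.246e+09 Pa.
Restated in SI base units: W = 134.2 N, H = 2.246e+09 Pa, K = 1.524e-07.
Archard volume V = K·W·L/H = 1.524e-07 · 134.2 · 211.3 / 2.246e+09 = 1.924e-12 m³.

value=1.924e-12 m^3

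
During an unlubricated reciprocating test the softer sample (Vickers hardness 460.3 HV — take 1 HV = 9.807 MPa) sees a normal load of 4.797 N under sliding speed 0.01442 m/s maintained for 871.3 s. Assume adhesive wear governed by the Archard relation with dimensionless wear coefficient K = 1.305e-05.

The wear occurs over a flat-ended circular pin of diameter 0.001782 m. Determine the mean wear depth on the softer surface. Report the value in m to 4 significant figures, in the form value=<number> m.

The algebra maintains exact precision. Intermediates are displayed rounded. Rounded just once: 4 significant digits.
Convert: Distance covered L = v·t = 0.01442 m/s × 871.3 s = 12.56 m.
Convert: Hardness H = 460.3 HV × 9.807 MPa/HV = 4514 MPa = 4.514e+09 Pa.
Convert: Contact area A = π·d²/4 = π·(0.001782 m)²/4 = 2.494e-06 m².
Expressed in SI base units: W = 4.797 N, H = 4.514e+09 Pa, K = 1.305e-05.
Apply Archard: V = K·W·L/H = 1.305e-05 · 4.797 · 12.56 / 4.514e+09 = 1.742e-13 m³.
Mean depth h = V/A = 1.742e-13 / 2.494e-06 = 6.986e-08 m.

value=6.986e-08 m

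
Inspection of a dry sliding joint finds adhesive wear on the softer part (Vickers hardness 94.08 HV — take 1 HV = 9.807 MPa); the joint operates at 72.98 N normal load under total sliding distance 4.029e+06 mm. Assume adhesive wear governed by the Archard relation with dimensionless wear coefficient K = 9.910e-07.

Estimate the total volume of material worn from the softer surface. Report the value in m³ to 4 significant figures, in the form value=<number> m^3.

value=3.158e-10 m^3

Shown intermediates are rounded. Every step carries exact precision, and rounded just once to four significant digits.
Sliding distance L = 4.029e+06 mm = 4029 m.
Hardness H = 94.08 HV × 9.807 MPa/HV = 922.6 MPa = 9.226e+08 Pa.
Working in SI base units: W = 72.98 N, H = 9.226e+08 Pa, K = 9.910e-07.
Archard relation: V = K·W·L/H = 9.910e-07 · 72.98 · 4029 / 9.226e+08 = 3.158e-10 m³.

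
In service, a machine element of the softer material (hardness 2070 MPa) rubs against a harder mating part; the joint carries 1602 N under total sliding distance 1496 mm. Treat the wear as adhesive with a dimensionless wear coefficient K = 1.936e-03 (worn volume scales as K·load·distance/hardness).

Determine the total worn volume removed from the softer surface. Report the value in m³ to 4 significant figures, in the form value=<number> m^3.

value=2.241e-09 m^3

Every step maintains full float precision; intermediate values are displayed rounded; rounded just once to four significant figures.
Convert: The distance L = 1496 mm = 1.496 m.
Convert: Hardness H = 2070 MPa = 2.070e+09 Pa.
Working in SI base units: W = 1602 N, H = 2.070e+09 Pa, K = 1.936e-03.
Archard relation: V = K·W·L/H = 1.936e-03 · 1602 · 1.496 / 2.070e+09 = 2.241e-09 m³.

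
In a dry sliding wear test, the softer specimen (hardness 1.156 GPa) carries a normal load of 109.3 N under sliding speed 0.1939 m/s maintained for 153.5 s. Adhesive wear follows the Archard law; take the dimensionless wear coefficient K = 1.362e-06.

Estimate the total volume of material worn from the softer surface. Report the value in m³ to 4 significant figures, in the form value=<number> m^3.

value=3.833e-12 m^3

The intermediates are printed rounded; all working math holds full precision; a lone final rounding to four significant figures.
Convert: Path length L = v·t = 0.1939 m/s × 153.5 s = 29.76 m.
Convert: Hardness H = 1.156 GPa = 1.156e+09 Pa.
In SI base units: W = 109.3 N, H = 1.156e+09 Pa, K = 1.362e-06.
By Archard's law, V = K·W·L/H = 1.362e-06 · 109.3 · 29.76 / 1.156e+09 = 3.833e-12 m³.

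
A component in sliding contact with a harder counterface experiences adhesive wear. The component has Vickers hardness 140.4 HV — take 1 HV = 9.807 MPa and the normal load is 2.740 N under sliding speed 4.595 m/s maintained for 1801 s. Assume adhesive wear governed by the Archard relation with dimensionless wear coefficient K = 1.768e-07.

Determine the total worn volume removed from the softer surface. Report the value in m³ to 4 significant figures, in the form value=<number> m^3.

The intermediates appear rounded; the computation carries exact precision; a single final rounding, at four significant figures.
Convert: Sliding distance L = v·t = 4.595 m/s × 1801 s = 8276 m.
Convert: Hardness H = 140.4 HV × 9.807 MPa/HV = 1377 MPa = 1.377e+09 Pa.
As SI base values: W = 2.740 N, H = 1.377e+09 Pa, K = 1.768e-07.
Apply Archard: V = K·W·L/H = 1.768e-07 · 2.740 · 8276 / 1.377e+09 = 2.912e-12 m³.

value=2.912e-12 m^3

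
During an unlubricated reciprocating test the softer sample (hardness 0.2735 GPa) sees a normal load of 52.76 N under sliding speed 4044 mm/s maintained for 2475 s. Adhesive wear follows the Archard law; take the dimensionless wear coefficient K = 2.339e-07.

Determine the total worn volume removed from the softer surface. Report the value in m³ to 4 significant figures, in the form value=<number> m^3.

Quoted intermediates are rounded; all arithmetic holds full float precision, and a single final rounding: 4 significant figures.
Sliding speed v = 4044 mm/s = 4.044 m/s. Distance covered L = v·t = 4.044 m/s × 2475 s = 1.001e+04 m.
Hardness H = 0.2735 GPa = 2.735e+08 Pa.
SI base units throughout: W = 52.76 N, H = 2.735e+08 Pa, K = 2.339e-07.
The Archard volume V = K·W·L/H = 2.339e-07 · 52.76 · 1.001e+04 / 2.735e+08 = 4.516e-10 m³.

value=4.516e-10 m^3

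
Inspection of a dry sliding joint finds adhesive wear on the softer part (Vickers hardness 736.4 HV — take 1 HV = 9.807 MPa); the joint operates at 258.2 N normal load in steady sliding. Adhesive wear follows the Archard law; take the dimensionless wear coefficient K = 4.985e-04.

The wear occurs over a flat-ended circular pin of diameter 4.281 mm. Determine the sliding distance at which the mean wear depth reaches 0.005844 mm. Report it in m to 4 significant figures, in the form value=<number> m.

value=4.720 m

Each operation carries exact precision — displayed values are rounded — one last rounding: 4 significant digits.
Hardness H = 736.4 HV × 9.807 MPa/HV = 7222 MPa = 7.222e+09 Pa.
Pin diameter d = 4.281 mm = 0.004281 m. Contact area A = π·d²/4 = π·(0.004281 m)²/4 = 1.439e-05 m².
Depth limit h_lim = 0.005844 mm = 5.844e-06 m.
In SI base units: W = 258.2 N, H = 7.222e+09 Pa, K = 4.985e-04.
Permissible volume V_lim = h_lim·A = 5.844e-06 · 1.439e-05 = 8.412e-11 m³.
Inverting, life L = V_lim·H/(K·W) = 8.412e-11 · 7.222e+09 / (4.985e-04 · 258.2) = 4.720 m.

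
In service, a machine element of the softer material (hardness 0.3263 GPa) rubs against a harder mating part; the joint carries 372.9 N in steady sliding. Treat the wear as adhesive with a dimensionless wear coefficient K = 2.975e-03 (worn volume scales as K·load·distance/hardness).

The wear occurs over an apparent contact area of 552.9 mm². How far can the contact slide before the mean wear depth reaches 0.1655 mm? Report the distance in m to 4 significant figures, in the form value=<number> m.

The computation keeps full float precision — the intermediates are displayed rounded; a single final rounding, at four significant digits.
Convert: Hardness H = 0.3263 GPa = 3.263e+08 Pa.
Convert: Contact area A = 552.9 mm² = 5.529e-04 m².
Convert: Depth limit h_lim = 0.1655 mm = 1.655e-04 m.
Expressed in SI base units: W = 372.9 N, H = 3.263e+08 Pa, K = 2.975e-03.
Allowed volume V_lim = h_lim·A = 1.655e-04 · 5.529e-04 = 9.150e-08 m³.
Life L = V_lim·H/(K·W) = 9.150e-08 · 3.263e+08 / (2.975e-03 · 372.9) = 26.91 m.

value=26.91 m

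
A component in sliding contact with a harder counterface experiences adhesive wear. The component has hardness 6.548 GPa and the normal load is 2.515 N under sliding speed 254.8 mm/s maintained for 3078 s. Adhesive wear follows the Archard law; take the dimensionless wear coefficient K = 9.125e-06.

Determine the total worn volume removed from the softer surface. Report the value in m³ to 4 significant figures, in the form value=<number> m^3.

Intermediate values are displayed rounded — each operation holds full float precision, and one final rounding: 4 significant digits.
Sliding speed v = 254.8 mm/s = 0.2548 m/s. Total distance L = v·t = 0.2548 m/s × 3078 s = 784.3 m.
Hardness H = 6.548 GPa = 6.548e+09 Pa.
Collected in SI base units: W = 2.515 N, H = 6.548e+09 Pa, K = 9.125e-06.
Archard volume V = K·W·L/H = 9.125e-06 · 2.515 · 784.3 / 6.548e+09 = 2.749e-12 m³.

value=2.749e-12 m^3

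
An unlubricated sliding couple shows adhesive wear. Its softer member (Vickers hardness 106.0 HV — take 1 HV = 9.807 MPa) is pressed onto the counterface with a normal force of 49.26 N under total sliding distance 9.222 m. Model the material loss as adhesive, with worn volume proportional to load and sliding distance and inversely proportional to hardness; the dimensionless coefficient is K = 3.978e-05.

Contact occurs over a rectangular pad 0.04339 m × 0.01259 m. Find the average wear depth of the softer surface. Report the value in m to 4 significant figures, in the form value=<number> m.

value=3.182e-08 m

All working math keeps exact precision, and the intermediates appear rounded; one final rounding: four significant figures.
Hardness H = 106.0 HV × 9.807 MPa/HV = 1040 MPa = 1.040e+09 Pa.
Contact area A = 0.04339 m × 0.01259 m = 5.463e-04 m².
Collected in SI base units: W = 49.26 N, H = 1.040e+09 Pa, K = 3.978e-05.
By Archard's law, V = K·W·L/H = 3.978e-05 · 49.26 · 9.222 / 1.040e+09 = 1.738e-11 m³.
Mean depth h = V/A = 1.738e-11 / 5.463e-04 = 3.182e-08 m.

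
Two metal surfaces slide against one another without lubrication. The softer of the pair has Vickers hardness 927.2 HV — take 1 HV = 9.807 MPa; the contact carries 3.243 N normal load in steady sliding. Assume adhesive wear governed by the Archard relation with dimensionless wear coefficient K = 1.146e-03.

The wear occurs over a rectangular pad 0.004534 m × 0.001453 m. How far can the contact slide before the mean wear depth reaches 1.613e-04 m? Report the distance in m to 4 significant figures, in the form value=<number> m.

value=2600 m

Displayed values are rounded, and the computation maintains exact precision, and rounded just once, at 4 significant digits.
Hardness H = 927.2 HV × 9.807 MPa/HV = 9093 MPa = 9.093e+09 Pa.
Contact area A = 0.004534 m × 0.001453 m = 6.588e-06 m².
In SI base units: W = 3.243 N, H = 9.093e+09 Pa, K = 1.146e-03.
Allowed volume V_lim = h_lim·A = 1.613e-04 · 6.588e-06 = 1.063e-09 m³.
Sliding life L = V_lim·H/(K·W) = 1.063e-09 · 9.093e+09 / (1.146e-03 · 3.243) = 2600 m.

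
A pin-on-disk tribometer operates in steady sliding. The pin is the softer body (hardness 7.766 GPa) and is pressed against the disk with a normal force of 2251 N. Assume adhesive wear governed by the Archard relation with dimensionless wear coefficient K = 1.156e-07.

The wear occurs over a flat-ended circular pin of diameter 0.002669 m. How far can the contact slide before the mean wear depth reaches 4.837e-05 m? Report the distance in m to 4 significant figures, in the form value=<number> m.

value=8077 m

Every step maintains exact precision — intermediate values are printed rounded, and a lone final rounding, at four significant figures.
Hardness H = 7.766 GPa = 7.766e+09 Pa.
Contact area A = π·d²/4 = π·(0.002669 m)²/4 = 5.595e-06 m².
Expressed in SI base units: W = 2251 N, H = 7.766e+09 Pa, K = 1.156e-07.
Volume at the limit: V_lim = h_lim·A = 4.837e-05 · 5.595e-06 = 2.706e-10 m³.
Thus life L = V_lim·H/(K·W) = 2.706e-10 · 7.766e+09 / (1.156e-07 · 2251) = 8077 m.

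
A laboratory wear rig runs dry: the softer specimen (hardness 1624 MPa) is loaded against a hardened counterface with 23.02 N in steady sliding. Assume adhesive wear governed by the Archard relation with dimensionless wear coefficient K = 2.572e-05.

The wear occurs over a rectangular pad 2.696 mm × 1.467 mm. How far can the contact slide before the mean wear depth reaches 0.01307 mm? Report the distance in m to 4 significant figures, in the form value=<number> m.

value=141.8 m

Intermediates are displayed rounded, and every step maintains full precision — rounded once at the end: 4 significant digits.
Hardness H = 1624 MPa = 1.624e+09 Pa.
Pad sides 2.696 mm × 1.467 mm = 0.002696 m × 0.001467 m. Contact area A = 0.002696 m × 0.001467 m = 3.955e-06 m².
Depth limit h_lim = 0.01307 mm = 1.307e-05 m.
Restated in SI base units: W = 23.02 N, H = 1.624e+09 Pa, K = 2.572e-05.
Volume at the limit: V_lim = h_lim·A = 1.307e-05 · 3.955e-06 = 5.169e-11 m³.
So the life L = V_lim·H/(K·W) = 5.169e-11 · 1.624e+09 / (2.572e-05 · 23.02) = 141.8 m.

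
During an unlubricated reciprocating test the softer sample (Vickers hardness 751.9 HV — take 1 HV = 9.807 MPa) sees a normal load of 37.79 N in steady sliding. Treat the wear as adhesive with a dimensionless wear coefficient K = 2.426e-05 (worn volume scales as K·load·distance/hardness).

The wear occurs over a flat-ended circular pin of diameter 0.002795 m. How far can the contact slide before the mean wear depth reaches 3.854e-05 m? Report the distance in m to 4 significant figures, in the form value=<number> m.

value=1902 m

Quoted intermediates are rounded; the algebra carries exact precision — rounded once at the end to four significant digits.
Convert: Hardness H = 751.9 HV × 9.807 MPa/HV = 7374 MPa = 7.374e+09 Pa.
Convert: Contact area A = π·d²/4 = π·(0.002795 m)²/4 = 6.136e-06 m².
Restated in SI base units: W = 37.79 N, H = 7.374e+09 Pa, K = 2.426e-05.
Permissible volume V_lim = h_lim·A = 3.854e-05 · 6.136e-06 = 2.365e-10 m³.
Sliding life L = V_lim·H/(K·W) = 2.365e-10 · 7.374e+09 / (2.426e-05 · 37.79) = 1902 m.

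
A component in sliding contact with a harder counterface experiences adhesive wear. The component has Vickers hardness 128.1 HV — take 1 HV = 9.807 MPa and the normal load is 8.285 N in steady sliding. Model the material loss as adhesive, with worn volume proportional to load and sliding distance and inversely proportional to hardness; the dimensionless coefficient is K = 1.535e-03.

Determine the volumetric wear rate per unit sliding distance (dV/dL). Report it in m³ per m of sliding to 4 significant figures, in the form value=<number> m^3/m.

Each operation maintains exact precision — intermediate values are printed rounded; a single final rounding, at four significant figures.
Hardness H = 128.1 HV × 9.807 MPa/HV = 1256 MPa = 1.256e+09 Pa.
Expressed in SI base units: W = 8.285 N, H = 1.256e+09 Pa, K = 1.535e-03.
Rate of wear dV/dL = K·W/H, so: 1.535e-03 · 8.285 / 1.256e+09 = 1.012e-11 m³/m.

value=1.012e-11 m^3/m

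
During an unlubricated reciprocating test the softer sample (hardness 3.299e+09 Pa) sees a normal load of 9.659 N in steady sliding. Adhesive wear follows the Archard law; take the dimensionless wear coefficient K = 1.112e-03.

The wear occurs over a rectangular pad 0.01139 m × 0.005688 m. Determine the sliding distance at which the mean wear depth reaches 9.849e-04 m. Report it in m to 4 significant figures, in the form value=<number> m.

value=1.960e+04 m

All arithmetic carries full precision. Printed values are rounded — a lone final rounding: 4 significant figures.
Contact area A = 0.01139 m × 0.005688 m = 6.479e-05 m².
As SI base values: W = 9.659 N, H = 3.299e+09 Pa, K = 1.112e-03.
Wearable volume V_lim = h_lim·A = 9.849e-04 · 6.479e-05 = 6.381e-08 m³.
So the life L = V_lim·H/(K·W) = 6.381e-08 · 3.299e+09 / (1.112e-03 · 9.659) = 1.960e+04 m.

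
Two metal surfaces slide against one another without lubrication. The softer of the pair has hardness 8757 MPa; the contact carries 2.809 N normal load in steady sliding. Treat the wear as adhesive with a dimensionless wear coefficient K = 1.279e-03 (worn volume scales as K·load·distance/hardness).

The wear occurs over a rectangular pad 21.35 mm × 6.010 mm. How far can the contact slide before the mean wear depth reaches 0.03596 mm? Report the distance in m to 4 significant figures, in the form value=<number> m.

Intermediates are displayed rounded; all working math runs at full precision, and rounded just once, at 4 significant digits.
Hardness H = 8757 MPa = 8.757e+09 Pa.
Pad sides 21.35 mm × 6.010 mm = 0.02135 m × 0.006010 m. Contact area A = 0.02135 m × 0.006010 m = 1.283e-04 m².
Depth limit h_lim = 0.03596 mm = 3.596e-05 m.
In SI base units, W = 2.809 N, H = 8.757e+09 Pa, K = 1.279e-03.
Allowed volume V_lim = h_lim·A = 3.596e-05 · 1.283e-04 = 4.614e-09 m³.
So the life L = V_lim·H/(K·W) = 4.614e-09 · 8.757e+09 / (1.279e-03 · 2.809) = 1.125e+04 m.

value=1.125e+04 m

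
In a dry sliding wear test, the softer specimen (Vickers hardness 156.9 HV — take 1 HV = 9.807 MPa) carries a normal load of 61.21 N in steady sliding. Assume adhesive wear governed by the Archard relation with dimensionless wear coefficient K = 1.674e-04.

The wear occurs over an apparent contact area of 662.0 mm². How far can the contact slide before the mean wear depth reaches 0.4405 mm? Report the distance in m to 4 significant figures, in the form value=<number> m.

value=4.379e+04 m

The algebra carries full precision, and intermediates are shown rounded. Rounded once at the end: 4 significant figures.
Convert: Hardness H = 156.9 HV × 9.807 MPa/HV = 1539 MPa = 1.539e+09 Pa.
Convert: Contact area A = 662.0 mm² = 6.620e-04 m².
Convert: Depth limit h_lim = 0.4405 mm = 4.405e-04 m.
Expressed in SI base units: W = 61.21 N, H = 1.539e+09 Pa, K = 1.674e-04.
Wearable volume V_lim = h_lim·A = 4.405e-04 · 6.620e-04 = 2.916e-07 m³.
Life L = V_lim·H/(K·W) = 2.916e-07 · 1.539e+09 / (1.674e-04 · 61.21) = 4.379e+04 m.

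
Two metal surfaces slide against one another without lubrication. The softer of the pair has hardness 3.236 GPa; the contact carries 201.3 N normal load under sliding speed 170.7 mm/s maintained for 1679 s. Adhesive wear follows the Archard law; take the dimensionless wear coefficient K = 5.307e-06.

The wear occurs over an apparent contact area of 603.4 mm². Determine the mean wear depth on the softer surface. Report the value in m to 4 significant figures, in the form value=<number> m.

Intermediates appear rounded — all arithmetic keeps full float precision, and one last rounding, at 4 significant figures.
Sliding speed v = 170.7 mm/s = 0.1707 m/s. Total distance L = v·t = 0.1707 m/s × 1679 s = 286.6 m.
Hardness H = 3.236 GPa = 3.236e+09 Pa.
Contact area A = 603.4 mm² = 6.034e-04 m².
In SI base units: W = 201.3 N, H = 3.236e+09 Pa, K = 5.307e-06.
The Archard volume V = K·W·L/H = 5.307e-06 · 201.3 · 286.6 / 3.236e+09 = 9.462e-11 m³.
Depth h = V/A = 9.462e-11 / 6.034e-04 = 1.568e-07 m.

value=1.568e-07 m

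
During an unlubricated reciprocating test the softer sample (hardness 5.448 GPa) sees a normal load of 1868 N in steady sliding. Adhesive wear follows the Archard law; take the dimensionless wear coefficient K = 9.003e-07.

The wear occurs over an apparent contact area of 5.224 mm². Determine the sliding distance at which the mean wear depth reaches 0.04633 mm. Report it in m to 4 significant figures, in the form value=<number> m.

Each operation maintains exact precision. Intermediate values are shown rounded; rounded once at the end: 4 significant digits.
Hardness H = 5.448 GPa = 5.448e+09 Pa.
Contact area A = 5.224 mm² = 5.224e-06 m².
Depth limit h_lim = 0.04633 mm = 4.633e-05 m.
Expressed in SI base units: W = 1868 N, H = 5.448e+09 Pa, K = 9.003e-07.
Wearable volume V_lim = h_lim·A = 4.633e-05 · 5.224e-06 = 2.420e-10 m³.
Thus life L = V_lim·H/(K·W) = 2.420e-10 · 5.448e+09 / (9.003e-07 · 1868) = 784.0 m.

value=784.0 m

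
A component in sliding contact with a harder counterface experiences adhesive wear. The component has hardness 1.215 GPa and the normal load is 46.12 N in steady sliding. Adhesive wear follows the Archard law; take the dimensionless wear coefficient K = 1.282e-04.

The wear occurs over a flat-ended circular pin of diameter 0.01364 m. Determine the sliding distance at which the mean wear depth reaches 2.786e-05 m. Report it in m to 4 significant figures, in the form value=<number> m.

The intermediates are printed rounded; the computation holds full precision. Rounded once at the end, at four significant figures.
Convert: Hardness H = 1.215 GPa = 1.215e+09 Pa.
Convert: Contact area A = π·d²/4 = π·(0.01364 m)²/4 = 1.461e-04 m².
Expressed in SI base units: W = 46.12 N, H = 1.215e+09 Pa, K = 1.282e-04.
Wearable volume V_lim = h_lim·A = 2.786e-05 · 1.461e-04 = 4.071e-09 m³.
Inverting, life L = V_lim·H/(K·W) = 4.071e-09 · 1.215e+09 / (1.282e-04 · 46.12) = 836.6 m.

value=836.6 m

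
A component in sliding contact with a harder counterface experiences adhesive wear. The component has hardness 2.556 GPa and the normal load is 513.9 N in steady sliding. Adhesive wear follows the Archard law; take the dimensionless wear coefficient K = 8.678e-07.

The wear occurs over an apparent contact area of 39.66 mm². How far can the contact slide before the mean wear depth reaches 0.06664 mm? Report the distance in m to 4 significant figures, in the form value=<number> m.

value=1.515e+04 m

The algebra carries full precision; intermediate values appear rounded, and rounded just once: four significant digits.
Hardness H = 2.556 GPa = 2.556e+09 Pa.
Contact area A = 39.66 mm² = 3.966e-05 m².
Depth limit h_lim = 0.06664 mm = 6.664e-05 m.
In SI base units: W = 513.9 N, H = 2.556e+09 Pa, K = 8.678e-07.
Limit volume V_lim = h_lim·A = 6.664e-05 · 3.966e-05 = 2.643e-09 m³.
Thus life L = V_lim·H/(K·W) = 2.643e-09 · 2.556e+09 / (8.678e-07 · 513.9) = 1.515e+04 m.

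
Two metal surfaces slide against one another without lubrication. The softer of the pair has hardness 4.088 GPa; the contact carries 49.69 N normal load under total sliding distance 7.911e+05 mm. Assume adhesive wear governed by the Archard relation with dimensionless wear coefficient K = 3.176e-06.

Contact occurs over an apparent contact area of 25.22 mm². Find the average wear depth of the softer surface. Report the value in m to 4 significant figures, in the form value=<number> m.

The computation runs at full precision; printed values are rounded — a lone final rounding, at 4 significant figures.
Convert: Distance covered L = 7.911e+05 mm = 791.1 m.
Convert: Hardness H = 4.088 GPa = 4.088e+09 Pa.
Convert: Contact area A = 25.22 mm² = 2.522e-05 m².
As SI base values: W = 49.69 N, H = 4.088e+09 Pa, K = 3.176e-06.
Volume removed: V = K·W·L/H = 3.176e-06 · 49.69 · 791.1 / 4.088e+09 = 3.054e-11 m³.
Depth h = V/A = 3.054e-11 / 2.522e-05 = 1.211e-06 m.

value=1.211e-06 m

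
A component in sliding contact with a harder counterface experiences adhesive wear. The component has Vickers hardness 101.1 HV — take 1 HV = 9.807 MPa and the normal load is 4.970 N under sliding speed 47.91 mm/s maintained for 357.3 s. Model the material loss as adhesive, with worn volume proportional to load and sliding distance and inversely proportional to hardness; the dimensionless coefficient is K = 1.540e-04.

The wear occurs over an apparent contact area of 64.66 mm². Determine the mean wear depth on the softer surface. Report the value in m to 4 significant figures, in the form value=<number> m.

All working math maintains exact precision, and displayed values are rounded; rounded once at the end to 4 significant digits.
Sliding speed v = 47.91 mm/s = 0.04791 m/s. Path length L = v·t = 0.04791 m/s × 357.3 s = 17.12 m.
Hardness H = 101.1 HV × 9.807 MPa/HV = 991.5 MPa = 9.915e+08 Pa.
Contact area A = 64.66 mm² = 6.466e-05 m².
Restated in SI base units: W = 4.970 N, H = 9.915e+08 Pa, K = 1.540e-04.
Archard volume V = K·W·L/H = 1.540e-04 · 4.970 · 17.12 / 9.915e+08 = 1.321e-11 m³.
Average depth h = V/A = 1.321e-11 / 6.466e-05 = 2.044e-07 m.

value=2.044e-07 m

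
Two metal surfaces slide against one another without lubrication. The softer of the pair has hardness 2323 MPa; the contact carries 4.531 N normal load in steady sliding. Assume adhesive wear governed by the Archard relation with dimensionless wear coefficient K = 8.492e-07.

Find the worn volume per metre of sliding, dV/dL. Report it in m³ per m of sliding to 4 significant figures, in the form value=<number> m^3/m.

value=1.656e-15 m^3/m

Each operation holds exact precision; intermediate values are displayed rounded; one last rounding: four significant figures.
Hardness H = 2323 MPa = 2.323e+09 Pa.
In SI base units, W = 4.531 N, H = 2.323e+09 Pa, K = 8.492e-07.
The wear rate dV/dL = K·W/H, per unit distance: 8.492e-07 · 4.531 / 2.323e+09 = 1.656e-15 m³/m.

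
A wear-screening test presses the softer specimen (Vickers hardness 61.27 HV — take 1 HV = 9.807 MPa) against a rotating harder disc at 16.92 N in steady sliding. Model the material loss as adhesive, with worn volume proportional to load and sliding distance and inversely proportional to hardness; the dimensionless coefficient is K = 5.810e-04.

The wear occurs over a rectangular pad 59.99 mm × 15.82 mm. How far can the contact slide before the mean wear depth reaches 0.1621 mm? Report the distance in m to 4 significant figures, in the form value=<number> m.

All arithmetic maintains full precision, and the intermediates appear rounded — one last rounding: four significant figures.
Convert: Hardness H = 61.27 HV × 9.807 MPa/HV = 600.9 MPa = 6.009e+08 Pa.
Convert: Pad sides 59.99 mm × 15.82 mm = 0.05999 m × 0.01582 m. Contact area A = 0.05999 m × 0.01582 m = 9.490e-04 m².
Convert: Depth limit h_lim = 0.1621 mm = 1.621e-04 m.
In SI base units: W = 16.92 N, H = 6.009e+08 Pa, K = 5.810e-04.
Wearable volume V_lim = h_lim·A = 1.621e-04 · 9.490e-04 = 1.538e-07 m³.
Sliding life L = V_lim·H/(K·W) = 1.538e-07 · 6.009e+08 / (5.810e-04 · 16.92) = 9403 m.

value=9403 m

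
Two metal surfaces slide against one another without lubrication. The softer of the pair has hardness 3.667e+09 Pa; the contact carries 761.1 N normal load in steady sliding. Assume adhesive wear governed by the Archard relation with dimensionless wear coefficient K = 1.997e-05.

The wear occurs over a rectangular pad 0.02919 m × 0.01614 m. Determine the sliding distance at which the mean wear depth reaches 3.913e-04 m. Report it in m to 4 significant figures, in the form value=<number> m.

value=4.448e+04 m

Intermediates are printed rounded, and every step carries full float precision; rounded just once: four significant figures.
Contact area A = 0.02919 m × 0.01614 m = 4.711e-04 m².
Expressed in SI base units: W = 761.1 N, H = 3.667e+09 Pa, K = 1.997e-05.
Limit volume V_lim = h_lim·A = 3.913e-04 · 4.711e-04 = 1.844e-07 m³.
So the life L = V_lim·H/(K·W) = 1.844e-07 · 3.667e+09 / (1.997e-05 · 761.1) = 4.448e+04 m.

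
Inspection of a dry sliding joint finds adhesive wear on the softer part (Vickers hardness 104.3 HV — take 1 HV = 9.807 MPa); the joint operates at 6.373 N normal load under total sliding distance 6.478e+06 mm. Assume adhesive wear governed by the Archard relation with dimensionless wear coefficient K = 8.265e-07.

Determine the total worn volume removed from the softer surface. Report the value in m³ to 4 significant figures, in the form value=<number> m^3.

value=3.336e-11 m^3

Intermediates are printed rounded, and all working math maintains full float precision — rounded once at the end to 4 significant figures.
Distance L = 6.478e+06 mm = 6478 m.
Hardness H = 104.3 HV × 9.807 MPa/HV = 1023 MPa = 1.023e+09 Pa.
As SI base values: W = 6.373 N, H = 1.023e+09 Pa, K = 8.265e-07.
By Archard's law, V = K·W·L/H = 8.265e-07 · 6.373 · 6478 / 1.023e+09 = 3.336e-11 m³.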